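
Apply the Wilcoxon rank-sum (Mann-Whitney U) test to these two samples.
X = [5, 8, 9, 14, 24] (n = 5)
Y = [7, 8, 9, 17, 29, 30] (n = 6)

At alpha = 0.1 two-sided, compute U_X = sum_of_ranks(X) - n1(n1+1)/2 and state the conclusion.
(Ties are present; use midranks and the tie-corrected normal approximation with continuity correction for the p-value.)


Step 1: Combine and sort all 11 observations; assign midranks.
sorted (value, group): (5,X), (7,Y), (8,X), (8,Y), (9,X), (9,Y), (14,X), (17,Y), (24,X), (29,Y), (30,Y)
ranks: 5->1, 7->2, 8->3.5, 8->3.5, 9->5.5, 9->5.5, 14->7, 17->8, 24->9, 29->10, 30->11
Step 2: Rank sum for X: R1 = 1 + 3.5 + 5.5 + 7 + 9 = 26.
Step 3: U_X = R1 - n1(n1+1)/2 = 26 - 5*6/2 = 26 - 15 = 11.
       U_Y = n1*n2 - U_X = 30 - 11 = 19.
Step 4: Ties are present, so use the tie-corrected normal approximation (with continuity correction) for the p-value.
Step 5: p-value = 0.520916; compare to alpha = 0.1. fail to reject H0.

U_X = 11, p = 0.520916, fail to reject H0 at alpha = 0.1.


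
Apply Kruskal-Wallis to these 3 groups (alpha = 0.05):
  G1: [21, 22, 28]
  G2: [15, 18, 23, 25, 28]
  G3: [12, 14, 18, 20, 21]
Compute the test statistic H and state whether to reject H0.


Step 1: Combine all N = 13 observations and assign midranks.
sorted (value, group, rank): (12,G3,1), (14,G3,2), (15,G2,3), (18,G2,4.5), (18,G3,4.5), (20,G3,6), (21,G1,7.5), (21,G3,7.5), (22,G1,9), (23,G2,10), (25,G2,11), (28,G1,12.5), (28,G2,12.5)
Step 2: Sum ranks within each group.
R_1 = 29 (n_1 = 3)
R_2 = 41 (n_2 = 5)
R_3 = 21 (n_3 = 5)
Step 3: H = 12/(N(N+1)) * sum(R_i^2/n_i) - 3(N+1)
     = 12/(13*14) * (29^2/3 + 41^2/5 + 21^2/5) - 3*14
     = 0.065934 * 704.733 - 42
     = 4.465934.
Step 4: Ties present; correction factor C = 1 - 18/(13^3 - 13) = 0.991758. Corrected H = 4.465934 / 0.991758 = 4.503047.
Step 5: Under H0, H ~ chi^2(2); p-value = 0.105239.
Step 6: alpha = 0.05. fail to reject H0.

H = 4.5030, df = 2, p = 0.105239, fail to reject H0.


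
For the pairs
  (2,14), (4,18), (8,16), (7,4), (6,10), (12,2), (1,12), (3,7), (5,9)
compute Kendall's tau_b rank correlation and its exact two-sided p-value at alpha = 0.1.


Step 1: Enumerate the 36 unordered pairs (i,j) with i<j and classify each by sign(x_j-x_i) * sign(y_j-y_i).
  (1,2):dx=+2,dy=+4->C; (1,3):dx=+6,dy=+2->C; (1,4):dx=+5,dy=-10->D; (1,5):dx=+4,dy=-4->D
  (1,6):dx=+10,dy=-12->D; (1,7):dx=-1,dy=-2->C; (1,8):dx=+1,dy=-7->D; (1,9):dx=+3,dy=-5->D
  (2,3):dx=+4,dy=-2->D; (2,4):dx=+3,dy=-14->D; (2,5):dx=+2,dy=-8->D; (2,6):dx=+8,dy=-16->D
  (2,7):dx=-3,dy=-6->C; (2,8):dx=-1,dy=-11->C; (2,9):dx=+1,dy=-9->D; (3,4):dx=-1,dy=-12->C
  (3,5):dx=-2,dy=-6->C; (3,6):dx=+4,dy=-14->D; (3,7):dx=-7,dy=-4->C; (3,8):dx=-5,dy=-9->C
  (3,9):dx=-3,dy=-7->C; (4,5):dx=-1,dy=+6->D; (4,6):dx=+5,dy=-2->D; (4,7):dx=-6,dy=+8->D
  (4,8):dx=-4,dy=+3->D; (4,9):dx=-2,dy=+5->D; (5,6):dx=+6,dy=-8->D; (5,7):dx=-5,dy=+2->D
  (5,8):dx=-3,dy=-3->C; (5,9):dx=-1,dy=-1->C; (6,7):dx=-11,dy=+10->D; (6,8):dx=-9,dy=+5->D
  (6,9):dx=-7,dy=+7->D; (7,8):dx=+2,dy=-5->D; (7,9):dx=+4,dy=-3->D; (8,9):dx=+2,dy=+2->C
Step 2: C = 13, D = 23, total pairs = 36.
Step 3: tau = (C - D)/(n(n-1)/2) = (13 - 23)/36 = -0.277778.
Step 4: Exact two-sided p-value (enumerate n! = 362880 permutations of y under H0): p = 0.358488.
Step 5: alpha = 0.1. fail to reject H0.

tau_b = -0.2778 (C=13, D=23), p = 0.358488, fail to reject H0.


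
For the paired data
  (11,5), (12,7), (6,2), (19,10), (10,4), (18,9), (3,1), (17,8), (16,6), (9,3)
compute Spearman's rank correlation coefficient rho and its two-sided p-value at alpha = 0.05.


Step 1: Rank x and y separately (midranks; no ties here).
rank(x): 11->5, 12->6, 6->2, 19->10, 10->4, 18->9, 3->1, 17->8, 16->7, 9->3
rank(y): 5->5, 7->7, 2->2, 10->10, 4->4, 9->9, 1->1, 8->8, 6->6, 3->3
Step 2: d_i = R_x(i) - R_y(i); compute d_i^2.
  (5-5)^2=0, (6-7)^2=1, (2-2)^2=0, (10-10)^2=0, (4-4)^2=0, (9-9)^2=0, (1-1)^2=0, (8-8)^2=0, (7-6)^2=1, (3-3)^2=0
sum(d^2) = 2.
Step 3: rho = 1 - 6*2 / (10*(10^2 - 1)) = 1 - 12/990 = 0.987879.
Step 4: Under H0, t = rho * sqrt((n-2)/(1-rho^2)) = 18.0003 ~ t(8).
Step 5: Two-sided p-value from the t-distribution with 8 df = 0.000000.
Step 6: alpha = 0.05. reject H0.

rho = 0.9879, p = 0.000000, reject H0 at alpha = 0.05.


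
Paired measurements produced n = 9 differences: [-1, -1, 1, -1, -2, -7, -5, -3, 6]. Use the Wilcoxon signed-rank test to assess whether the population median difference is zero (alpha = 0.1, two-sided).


Step 1: Drop any zero differences (none here) and take |d_i|.
|d| = [1, 1, 1, 1, 2, 7, 5, 3, 6]
Step 2: Midrank |d_i| (ties get averaged ranks).
ranks: |1|->2.5, |1|->2.5, |1|->2.5, |1|->2.5, |2|->5, |7|->9, |5|->7, |3|->6, |6|->8
Step 3: Attach original signs; sum ranks with positive sign and with negative sign.
W+ = 2.5 + 8 = 10.5
W- = 2.5 + 2.5 + 2.5 + 5 + 9 + 7 + 6 = 34.5
(Check: W+ + W- = 45 should equal n(n+1)/2 = 45.)
Step 4: Test statistic W = min(W+, W-) = 10.5.
Step 5: Ties in |d|, so use the tie-corrected normal approximation.
        E[W] = n(n+1)/4 = 9*10/4 = 22.5.
        Tie groups: |d|=1 (t=4); sum(t^3 - t) = 60.
        Var[W] = n(n+1)(2n+1)/24 - sum(t^3-t)/48 = 1710/24 - 60/48 = 70.
        z = (W - E[W]) / sqrt(Var[W]) = (10.5 - 22.5) / 8.3666 = -1.4343.
        Two-sided p = 2*Phi(z) = 0.151494.
Step 6: alpha = 0.1. fail to reject H0.

W+ = 10.5, W- = 34.5, W = min = 10.5, p = 0.151494, fail to reject H0.


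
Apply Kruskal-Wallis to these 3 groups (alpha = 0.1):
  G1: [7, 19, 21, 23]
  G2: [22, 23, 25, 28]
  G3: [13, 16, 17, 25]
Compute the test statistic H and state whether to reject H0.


Step 1: Combine all N = 12 observations and assign midranks.
sorted (value, group, rank): (7,G1,1), (13,G3,2), (16,G3,3), (17,G3,4), (19,G1,5), (21,G1,6), (22,G2,7), (23,G1,8.5), (23,G2,8.5), (25,G2,10.5), (25,G3,10.5), (28,G2,12)
Step 2: Sum ranks within each group.
R_1 = 20.5 (n_1 = 4)
R_2 = 38 (n_2 = 4)
R_3 = 19.5 (n_3 = 4)
Step 3: H = 12/(N(N+1)) * sum(R_i^2/n_i) - 3(N+1)
     = 12/(12*13) * (20.5^2/4 + 38^2/4 + 19.5^2/4) - 3*13
     = 0.076923 * 561.125 - 39
     = 4.163462.
Step 4: Ties present; correction factor C = 1 - 12/(12^3 - 12) = 0.993007. Corrected H = 4.163462 / 0.993007 = 4.192782.
Step 5: Under H0, H ~ chi^2(2); p-value = 0.122899.
Step 6: alpha = 0.1. fail to reject H0.

H = 4.1928, df = 2, p = 0.122899, fail to reject H0.


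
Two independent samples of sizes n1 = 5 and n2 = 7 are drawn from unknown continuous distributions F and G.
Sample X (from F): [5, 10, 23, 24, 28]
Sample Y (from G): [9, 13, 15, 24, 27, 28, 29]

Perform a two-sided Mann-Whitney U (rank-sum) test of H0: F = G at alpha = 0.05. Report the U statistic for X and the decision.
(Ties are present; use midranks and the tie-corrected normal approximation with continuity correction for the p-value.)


Step 1: Combine and sort all 12 observations; assign midranks.
sorted (value, group): (5,X), (9,Y), (10,X), (13,Y), (15,Y), (23,X), (24,X), (24,Y), (27,Y), (28,X), (28,Y), (29,Y)
ranks: 5->1, 9->2, 10->3, 13->4, 15->5, 23->6, 24->7.5, 24->7.5, 27->9, 28->10.5, 28->10.5, 29->12
Step 2: Rank sum for X: R1 = 1 + 3 + 6 + 7.5 + 10.5 = 28.
Step 3: U_X = R1 - n1(n1+1)/2 = 28 - 5*6/2 = 28 - 15 = 13.
       U_Y = n1*n2 - U_X = 35 - 13 = 22.
Step 4: Ties are present, so use the tie-corrected normal approximation (with continuity correction) for the p-value.
Step 5: p-value = 0.514478; compare to alpha = 0.05. fail to reject H0.

U_X = 13, p = 0.514478, fail to reject H0 at alpha = 0.05.


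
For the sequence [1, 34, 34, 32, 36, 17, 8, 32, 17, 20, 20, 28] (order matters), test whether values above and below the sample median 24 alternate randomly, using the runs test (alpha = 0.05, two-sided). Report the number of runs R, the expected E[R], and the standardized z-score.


Step 1: Compute median = 24; label A = above, B = below.
Labels in order: BAAAABBABBBA  (n_A = 6, n_B = 6)
Step 2: Count runs R = 6.
Step 3: Under H0 (random ordering), E[R] = 2*n_A*n_B/(n_A+n_B) + 1 = 2*6*6/12 + 1 = 7.0000.
        Var[R] = 2*n_A*n_B*(2*n_A*n_B - n_A - n_B) / ((n_A+n_B)^2 * (n_A+n_B-1)) = 4320/1584 = 2.7273.
        SD[R] = 1.6514.
Step 4: Continuity-corrected z = (R + 0.5 - E[R]) / SD[R] = (6 + 0.5 - 7.0000) / 1.6514 = -0.3028.
Step 5: Two-sided p-value via normal approximation = 2*(1 - Phi(|z|)) = 0.762069.
Step 6: alpha = 0.05. fail to reject H0.

R = 6, z = -0.3028, p = 0.762069, fail to reject H0.


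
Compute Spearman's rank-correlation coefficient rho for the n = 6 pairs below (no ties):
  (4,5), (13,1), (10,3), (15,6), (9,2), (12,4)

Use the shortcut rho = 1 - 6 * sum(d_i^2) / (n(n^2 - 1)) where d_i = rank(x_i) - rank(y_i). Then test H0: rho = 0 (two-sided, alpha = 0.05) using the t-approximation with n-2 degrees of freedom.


Step 1: Rank x and y separately (midranks; no ties here).
rank(x): 4->1, 13->5, 10->3, 15->6, 9->2, 12->4
rank(y): 5->5, 1->1, 3->3, 6->6, 2->2, 4->4
Step 2: d_i = R_x(i) - R_y(i); compute d_i^2.
  (1-5)^2=16, (5-1)^2=16, (3-3)^2=0, (6-6)^2=0, (2-2)^2=0, (4-4)^2=0
sum(d^2) = 32.
Step 3: rho = 1 - 6*32 / (6*(6^2 - 1)) = 1 - 192/210 = 0.085714.
Step 4: Under H0, t = rho * sqrt((n-2)/(1-rho^2)) = 0.1721 ~ t(4).
Step 5: Two-sided p-value from the t-distribution with 4 df = 0.871743.
Step 6: alpha = 0.05. fail to reject H0.

rho = 0.0857, p = 0.871743, fail to reject H0 at alpha = 0.05.


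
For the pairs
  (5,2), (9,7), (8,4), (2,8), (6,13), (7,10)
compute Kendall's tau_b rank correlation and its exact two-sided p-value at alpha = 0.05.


Step 1: Enumerate the 15 unordered pairs (i,j) with i<j and classify each by sign(x_j-x_i) * sign(y_j-y_i).
  (1,2):dx=+4,dy=+5->C; (1,3):dx=+3,dy=+2->C; (1,4):dx=-3,dy=+6->D; (1,5):dx=+1,dy=+11->C
  (1,6):dx=+2,dy=+8->C; (2,3):dx=-1,dy=-3->C; (2,4):dx=-7,dy=+1->D; (2,5):dx=-3,dy=+6->D
  (2,6):dx=-2,dy=+3->D; (3,4):dx=-6,dy=+4->D; (3,5):dx=-2,dy=+9->D; (3,6):dx=-1,dy=+6->D
  (4,5):dx=+4,dy=+5->C; (4,6):dx=+5,dy=+2->C; (5,6):dx=+1,dy=-3->D
Step 2: C = 7, D = 8, total pairs = 15.
Step 3: tau = (C - D)/(n(n-1)/2) = (7 - 8)/15 = -0.066667.
Step 4: Exact two-sided p-value (enumerate n! = 720 permutations of y under H0): p = 1.000000.
Step 5: alpha = 0.05. fail to reject H0.

tau_b = -0.0667 (C=7, D=8), p = 1.000000, fail to reject H0.


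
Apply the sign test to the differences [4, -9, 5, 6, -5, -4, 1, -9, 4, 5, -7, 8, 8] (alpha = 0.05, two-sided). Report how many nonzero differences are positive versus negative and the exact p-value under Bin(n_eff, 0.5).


Step 1: Discard zero differences. Original n = 13; n_eff = number of nonzero differences = 13.
Nonzero differences (with sign): +4, -9, +5, +6, -5, -4, +1, -9, +4, +5, -7, +8, +8
Step 2: Count signs: positive = 8, negative = 5.
Step 3: Under H0: P(positive) = 0.5, so the number of positives S ~ Bin(13, 0.5).
Step 4: Two-sided exact p-value = sum of Bin(13,0.5) probabilities at or below the observed probability = 0.581055.
Step 5: alpha = 0.05. fail to reject H0.

n_eff = 13, pos = 8, neg = 5, p = 0.581055, fail to reject H0.


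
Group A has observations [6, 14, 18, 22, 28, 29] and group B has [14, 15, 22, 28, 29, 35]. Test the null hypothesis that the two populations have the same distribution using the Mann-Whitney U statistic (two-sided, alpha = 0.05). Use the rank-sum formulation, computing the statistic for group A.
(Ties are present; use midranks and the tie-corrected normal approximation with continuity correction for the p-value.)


Step 1: Combine and sort all 12 observations; assign midranks.
sorted (value, group): (6,X), (14,X), (14,Y), (15,Y), (18,X), (22,X), (22,Y), (28,X), (28,Y), (29,X), (29,Y), (35,Y)
ranks: 6->1, 14->2.5, 14->2.5, 15->4, 18->5, 22->6.5, 22->6.5, 28->8.5, 28->8.5, 29->10.5, 29->10.5, 35->12
Step 2: Rank sum for X: R1 = 1 + 2.5 + 5 + 6.5 + 8.5 + 10.5 = 34.
Step 3: U_X = R1 - n1(n1+1)/2 = 34 - 6*7/2 = 34 - 21 = 13.
       U_Y = n1*n2 - U_X = 36 - 13 = 23.
Step 4: Ties are present, so use the tie-corrected normal approximation (with continuity correction) for the p-value.
Step 5: p-value = 0.468042; compare to alpha = 0.05. fail to reject H0.

U_X = 13, p = 0.468042, fail to reject H0 at alpha = 0.05.


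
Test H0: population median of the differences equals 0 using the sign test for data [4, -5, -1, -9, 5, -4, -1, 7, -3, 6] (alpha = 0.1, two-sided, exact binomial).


Step 1: Discard zero differences. Original n = 10; n_eff = number of nonzero differences = 10.
Nonzero differences (with sign): +4, -5, -1, -9, +5, -4, -1, +7, -3, +6
Step 2: Count signs: positive = 4, negative = 6.
Step 3: Under H0: P(positive) = 0.5, so the number of positives S ~ Bin(10, 0.5).
Step 4: Two-sided exact p-value = sum of Bin(10,0.5) probabilities at or below the observed probability = 0.753906.
Step 5: alpha = 0.1. fail to reject H0.

n_eff = 10, pos = 4, neg = 6, p = 0.753906, fail to reject H0.


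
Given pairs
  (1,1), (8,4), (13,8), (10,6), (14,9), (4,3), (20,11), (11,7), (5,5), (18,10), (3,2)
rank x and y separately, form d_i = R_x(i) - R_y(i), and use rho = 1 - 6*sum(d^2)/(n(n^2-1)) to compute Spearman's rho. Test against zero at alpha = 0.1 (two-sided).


Step 1: Rank x and y separately (midranks; no ties here).
rank(x): 1->1, 8->5, 13->8, 10->6, 14->9, 4->3, 20->11, 11->7, 5->4, 18->10, 3->2
rank(y): 1->1, 4->4, 8->8, 6->6, 9->9, 3->3, 11->11, 7->7, 5->5, 10->10, 2->2
Step 2: d_i = R_x(i) - R_y(i); compute d_i^2.
  (1-1)^2=0, (5-4)^2=1, (8-8)^2=0, (6-6)^2=0, (9-9)^2=0, (3-3)^2=0, (11-11)^2=0, (7-7)^2=0, (4-5)^2=1, (10-10)^2=0, (2-2)^2=0
sum(d^2) = 2.
Step 3: rho = 1 - 6*2 / (11*(11^2 - 1)) = 1 - 12/1320 = 0.990909.
Step 4: Under H0, t = rho * sqrt((n-2)/(1-rho^2)) = 22.0966 ~ t(9).
Step 5: Two-sided p-value from the t-distribution with 9 df = 0.000000.
Step 6: alpha = 0.1. reject H0.

rho = 0.9909, p = 0.000000, reject H0 at alpha = 0.1.


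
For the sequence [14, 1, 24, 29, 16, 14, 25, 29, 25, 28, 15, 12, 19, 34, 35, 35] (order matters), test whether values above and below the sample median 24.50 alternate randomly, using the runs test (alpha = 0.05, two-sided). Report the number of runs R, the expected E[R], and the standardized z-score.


Step 1: Compute median = 24.50; label A = above, B = below.
Labels in order: BBBABBAAAABBBAAA  (n_A = 8, n_B = 8)
Step 2: Count runs R = 6.
Step 3: Under H0 (random ordering), E[R] = 2*n_A*n_B/(n_A+n_B) + 1 = 2*8*8/16 + 1 = 9.0000.
        Var[R] = 2*n_A*n_B*(2*n_A*n_B - n_A - n_B) / ((n_A+n_B)^2 * (n_A+n_B-1)) = 14336/3840 = 3.7333.
        SD[R] = 1.9322.
Step 4: Continuity-corrected z = (R + 0.5 - E[R]) / SD[R] = (6 + 0.5 - 9.0000) / 1.9322 = -1.2939.
Step 5: Two-sided p-value via normal approximation = 2*(1 - Phi(|z|)) = 0.195709.
Step 6: alpha = 0.05. fail to reject H0.

R = 6, z = -1.2939, p = 0.195709, fail to reject H0.


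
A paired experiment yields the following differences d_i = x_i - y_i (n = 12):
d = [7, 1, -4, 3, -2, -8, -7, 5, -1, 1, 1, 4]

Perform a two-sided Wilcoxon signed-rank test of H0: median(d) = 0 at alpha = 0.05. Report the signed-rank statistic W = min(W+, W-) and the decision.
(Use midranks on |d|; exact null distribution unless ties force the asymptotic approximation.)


Step 1: Drop any zero differences (none here) and take |d_i|.
|d| = [7, 1, 4, 3, 2, 8, 7, 5, 1, 1, 1, 4]
Step 2: Midrank |d_i| (ties get averaged ranks).
ranks: |7|->10.5, |1|->2.5, |4|->7.5, |3|->6, |2|->5, |8|->12, |7|->10.5, |5|->9, |1|->2.5, |1|->2.5, |1|->2.5, |4|->7.5
Step 3: Attach original signs; sum ranks with positive sign and with negative sign.
W+ = 10.5 + 2.5 + 6 + 9 + 2.5 + 2.5 + 7.5 = 40.5
W- = 7.5 + 5 + 12 + 10.5 + 2.5 = 37.5
(Check: W+ + W- = 78 should equal n(n+1)/2 = 78.)
Step 4: Test statistic W = min(W+, W-) = 37.5.
Step 5: Ties in |d|, so use the tie-corrected normal approximation.
        E[W] = n(n+1)/4 = 12*13/4 = 39.
        Tie groups: |d|=1 (t=4), |d|=4 (t=2), |d|=7 (t=2); sum(t^3 - t) = 72.
        Var[W] = n(n+1)(2n+1)/24 - sum(t^3-t)/48 = 3900/24 - 72/48 = 161.
        z = (W - E[W]) / sqrt(Var[W]) = (37.5 - 39) / 12.6886 = -0.1182.
        Two-sided p = 2*Phi(z) = 0.905896.
Step 6: alpha = 0.05. fail to reject H0.

W+ = 40.5, W- = 37.5, W = min = 37.5, p = 0.905896, fail to reject H0.


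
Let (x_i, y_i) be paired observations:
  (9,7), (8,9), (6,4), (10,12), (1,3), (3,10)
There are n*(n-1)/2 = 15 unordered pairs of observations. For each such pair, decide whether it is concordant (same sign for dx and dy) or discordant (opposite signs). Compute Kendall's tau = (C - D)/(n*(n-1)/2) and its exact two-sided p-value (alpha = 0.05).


Step 1: Enumerate the 15 unordered pairs (i,j) with i<j and classify each by sign(x_j-x_i) * sign(y_j-y_i).
  (1,2):dx=-1,dy=+2->D; (1,3):dx=-3,dy=-3->C; (1,4):dx=+1,dy=+5->C; (1,5):dx=-8,dy=-4->C
  (1,6):dx=-6,dy=+3->D; (2,3):dx=-2,dy=-5->C; (2,4):dx=+2,dy=+3->C; (2,5):dx=-7,dy=-6->C
  (2,6):dx=-5,dy=+1->D; (3,4):dx=+4,dy=+8->C; (3,5):dx=-5,dy=-1->C; (3,6):dx=-3,dy=+6->D
  (4,5):dx=-9,dy=-9->C; (4,6):dx=-7,dy=-2->C; (5,6):dx=+2,dy=+7->C
Step 2: C = 11, D = 4, total pairs = 15.
Step 3: tau = (C - D)/(n(n-1)/2) = (11 - 4)/15 = 0.466667.
Step 4: Exact two-sided p-value (enumerate n! = 720 permutations of y under H0): p = 0.272222.
Step 5: alpha = 0.05. fail to reject H0.

tau_b = 0.4667 (C=11, D=4), p = 0.272222, fail to reject H0.


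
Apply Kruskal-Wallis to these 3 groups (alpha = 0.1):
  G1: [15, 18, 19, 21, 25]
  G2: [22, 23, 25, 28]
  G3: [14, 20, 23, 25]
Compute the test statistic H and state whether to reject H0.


Step 1: Combine all N = 13 observations and assign midranks.
sorted (value, group, rank): (14,G3,1), (15,G1,2), (18,G1,3), (19,G1,4), (20,G3,5), (21,G1,6), (22,G2,7), (23,G2,8.5), (23,G3,8.5), (25,G1,11), (25,G2,11), (25,G3,11), (28,G2,13)
Step 2: Sum ranks within each group.
R_1 = 26 (n_1 = 5)
R_2 = 39.5 (n_2 = 4)
R_3 = 25.5 (n_3 = 4)
Step 3: H = 12/(N(N+1)) * sum(R_i^2/n_i) - 3(N+1)
     = 12/(13*14) * (26^2/5 + 39.5^2/4 + 25.5^2/4) - 3*14
     = 0.065934 * 687.825 - 42
     = 3.351099.
Step 4: Ties present; correction factor C = 1 - 30/(13^3 - 13) = 0.986264. Corrected H = 3.351099 / 0.986264 = 3.397772.
Step 5: Under H0, H ~ chi^2(2); p-value = 0.182887.
Step 6: alpha = 0.1. fail to reject H0.

H = 3.3978, df = 2, p = 0.182887, fail to reject H0.


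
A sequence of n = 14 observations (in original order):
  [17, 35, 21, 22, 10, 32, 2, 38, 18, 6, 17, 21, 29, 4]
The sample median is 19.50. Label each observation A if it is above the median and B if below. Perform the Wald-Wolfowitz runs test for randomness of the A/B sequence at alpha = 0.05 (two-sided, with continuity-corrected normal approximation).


Step 1: Compute median = 19.50; label A = above, B = below.
Labels in order: BAAABABABBBAAB  (n_A = 7, n_B = 7)
Step 2: Count runs R = 9.
Step 3: Under H0 (random ordering), E[R] = 2*n_A*n_B/(n_A+n_B) + 1 = 2*7*7/14 + 1 = 8.0000.
        Var[R] = 2*n_A*n_B*(2*n_A*n_B - n_A - n_B) / ((n_A+n_B)^2 * (n_A+n_B-1)) = 8232/2548 = 3.2308.
        SD[R] = 1.7974.
Step 4: Continuity-corrected z = (R - 0.5 - E[R]) / SD[R] = (9 - 0.5 - 8.0000) / 1.7974 = 0.2782.
Step 5: Two-sided p-value via normal approximation = 2*(1 - Phi(|z|)) = 0.780879.
Step 6: alpha = 0.05. fail to reject H0.

R = 9, z = 0.2782, p = 0.780879, fail to reject H0.


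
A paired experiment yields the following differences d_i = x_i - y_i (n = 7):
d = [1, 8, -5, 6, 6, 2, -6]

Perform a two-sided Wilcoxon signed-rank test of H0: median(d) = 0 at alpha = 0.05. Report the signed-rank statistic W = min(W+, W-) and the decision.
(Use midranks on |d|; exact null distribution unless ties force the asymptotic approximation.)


Step 1: Drop any zero differences (none here) and take |d_i|.
|d| = [1, 8, 5, 6, 6, 2, 6]
Step 2: Midrank |d_i| (ties get averaged ranks).
ranks: |1|->1, |8|->7, |5|->3, |6|->5, |6|->5, |2|->2, |6|->5
Step 3: Attach original signs; sum ranks with positive sign and with negative sign.
W+ = 1 + 7 + 5 + 5 + 2 = 20
W- = 3 + 5 = 8
(Check: W+ + W- = 28 should equal n(n+1)/2 = 28.)
Step 4: Test statistic W = min(W+, W-) = 8.
Step 5: Ties in |d|, so use the tie-corrected normal approximation.
        E[W] = n(n+1)/4 = 7*8/4 = 14.
        Tie groups: |d|=6 (t=3); sum(t^3 - t) = 24.
        Var[W] = n(n+1)(2n+1)/24 - sum(t^3-t)/48 = 840/24 - 24/48 = 34.5.
        z = (W - E[W]) / sqrt(Var[W]) = (8 - 14) / 5.8737 = -1.0215.
        Two-sided p = 2*Phi(z) = 0.307014.
Step 6: alpha = 0.05. fail to reject H0.

W+ = 20, W- = 8, W = min = 8, p = 0.307014, fail to reject H0.


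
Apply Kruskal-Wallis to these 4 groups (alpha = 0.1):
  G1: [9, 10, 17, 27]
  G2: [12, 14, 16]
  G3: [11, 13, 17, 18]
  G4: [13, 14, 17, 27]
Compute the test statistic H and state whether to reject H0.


Step 1: Combine all N = 15 observations and assign midranks.
sorted (value, group, rank): (9,G1,1), (10,G1,2), (11,G3,3), (12,G2,4), (13,G3,5.5), (13,G4,5.5), (14,G2,7.5), (14,G4,7.5), (16,G2,9), (17,G1,11), (17,G3,11), (17,G4,11), (18,G3,13), (27,G1,14.5), (27,G4,14.5)
Step 2: Sum ranks within each group.
R_1 = 28.5 (n_1 = 4)
R_2 = 20.5 (n_2 = 3)
R_3 = 32.5 (n_3 = 4)
R_4 = 38.5 (n_4 = 4)
Step 3: H = 12/(N(N+1)) * sum(R_i^2/n_i) - 3(N+1)
     = 12/(15*16) * (28.5^2/4 + 20.5^2/3 + 32.5^2/4 + 38.5^2/4) - 3*16
     = 0.050000 * 977.771 - 48
     = 0.888542.
Step 4: Ties present; correction factor C = 1 - 42/(15^3 - 15) = 0.987500. Corrected H = 0.888542 / 0.987500 = 0.899789.
Step 5: Under H0, H ~ chi^2(3); p-value = 0.825479.
Step 6: alpha = 0.1. fail to reject H0.

H = 0.8998, df = 3, p = 0.825479, fail to reject H0.


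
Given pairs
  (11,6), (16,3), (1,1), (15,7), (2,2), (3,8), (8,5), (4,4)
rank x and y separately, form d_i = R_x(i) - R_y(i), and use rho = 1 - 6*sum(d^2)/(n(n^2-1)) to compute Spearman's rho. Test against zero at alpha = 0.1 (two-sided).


Step 1: Rank x and y separately (midranks; no ties here).
rank(x): 11->6, 16->8, 1->1, 15->7, 2->2, 3->3, 8->5, 4->4
rank(y): 6->6, 3->3, 1->1, 7->7, 2->2, 8->8, 5->5, 4->4
Step 2: d_i = R_x(i) - R_y(i); compute d_i^2.
  (6-6)^2=0, (8-3)^2=25, (1-1)^2=0, (7-7)^2=0, (2-2)^2=0, (3-8)^2=25, (5-5)^2=0, (4-4)^2=0
sum(d^2) = 50.
Step 3: rho = 1 - 6*50 / (8*(8^2 - 1)) = 1 - 300/504 = 0.404762.
Step 4: Under H0, t = rho * sqrt((n-2)/(1-rho^2)) = 1.0842 ~ t(6).
Step 5: Two-sided p-value from the t-distribution with 6 df = 0.319889.
Step 6: alpha = 0.1. fail to reject H0.

rho = 0.4048, p = 0.319889, fail to reject H0 at alpha = 0.1.


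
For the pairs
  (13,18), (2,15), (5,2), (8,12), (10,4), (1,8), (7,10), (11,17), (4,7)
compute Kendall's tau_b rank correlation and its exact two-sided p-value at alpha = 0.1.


Step 1: Enumerate the 36 unordered pairs (i,j) with i<j and classify each by sign(x_j-x_i) * sign(y_j-y_i).
  (1,2):dx=-11,dy=-3->C; (1,3):dx=-8,dy=-16->C; (1,4):dx=-5,dy=-6->C; (1,5):dx=-3,dy=-14->C
  (1,6):dx=-12,dy=-10->C; (1,7):dx=-6,dy=-8->C; (1,8):dx=-2,dy=-1->C; (1,9):dx=-9,dy=-11->C
  (2,3):dx=+3,dy=-13->D; (2,4):dx=+6,dy=-3->D; (2,5):dx=+8,dy=-11->D; (2,6):dx=-1,dy=-7->C
  (2,7):dx=+5,dy=-5->D; (2,8):dx=+9,dy=+2->C; (2,9):dx=+2,dy=-8->D; (3,4):dx=+3,dy=+10->C
  (3,5):dx=+5,dy=+2->C; (3,6):dx=-4,dy=+6->D; (3,7):dx=+2,dy=+8->C; (3,8):dx=+6,dy=+15->C
  (3,9):dx=-1,dy=+5->D; (4,5):dx=+2,dy=-8->D; (4,6):dx=-7,dy=-4->C; (4,7):dx=-1,dy=-2->C
  (4,8):dx=+3,dy=+5->C; (4,9):dx=-4,dy=-5->C; (5,6):dx=-9,dy=+4->D; (5,7):dx=-3,dy=+6->D
  (5,8):dx=+1,dy=+13->C; (5,9):dx=-6,dy=+3->D; (6,7):dx=+6,dy=+2->C; (6,8):dx=+10,dy=+9->C
  (6,9):dx=+3,dy=-1->D; (7,8):dx=+4,dy=+7->C; (7,9):dx=-3,dy=-3->C; (8,9):dx=-7,dy=-10->C
Step 2: C = 24, D = 12, total pairs = 36.
Step 3: tau = (C - D)/(n(n-1)/2) = (24 - 12)/36 = 0.333333.
Step 4: Exact two-sided p-value (enumerate n! = 362880 permutations of y under H0): p = 0.259518.
Step 5: alpha = 0.1. fail to reject H0.

tau_b = 0.3333 (C=24, D=12), p = 0.259518, fail to reject H0.


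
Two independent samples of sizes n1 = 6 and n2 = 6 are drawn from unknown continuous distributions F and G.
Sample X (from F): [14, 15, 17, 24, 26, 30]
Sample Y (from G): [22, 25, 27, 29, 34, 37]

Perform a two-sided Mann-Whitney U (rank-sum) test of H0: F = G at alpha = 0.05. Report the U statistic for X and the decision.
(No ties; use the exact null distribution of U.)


Step 1: Combine and sort all 12 observations; assign midranks.
sorted (value, group): (14,X), (15,X), (17,X), (22,Y), (24,X), (25,Y), (26,X), (27,Y), (29,Y), (30,X), (34,Y), (37,Y)
ranks: 14->1, 15->2, 17->3, 22->4, 24->5, 25->6, 26->7, 27->8, 29->9, 30->10, 34->11, 37->12
Step 2: Rank sum for X: R1 = 1 + 2 + 3 + 5 + 7 + 10 = 28.
Step 3: U_X = R1 - n1(n1+1)/2 = 28 - 6*7/2 = 28 - 21 = 7.
       U_Y = n1*n2 - U_X = 36 - 7 = 29.
Step 4: No ties, so the exact null distribution of U (based on enumerating the C(12,6) = 924 equally likely rank assignments) gives the two-sided p-value.
Step 5: p-value = 0.093074; compare to alpha = 0.05. fail to reject H0.

U_X = 7, p = 0.093074, fail to reject H0 at alpha = 0.05.


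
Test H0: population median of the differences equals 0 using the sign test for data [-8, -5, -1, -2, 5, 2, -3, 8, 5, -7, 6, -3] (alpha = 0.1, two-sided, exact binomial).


Step 1: Discard zero differences. Original n = 12; n_eff = number of nonzero differences = 12.
Nonzero differences (with sign): -8, -5, -1, -2, +5, +2, -3, +8, +5, -7, +6, -3
Step 2: Count signs: positive = 5, negative = 7.
Step 3: Under H0: P(positive) = 0.5, so the number of positives S ~ Bin(12, 0.5).
Step 4: Two-sided exact p-value = sum of Bin(12,0.5) probabilities at or below the observed probability = 0.774414.
Step 5: alpha = 0.1. fail to reject H0.

n_eff = 12, pos = 5, neg = 7, p = 0.774414, fail to reject H0.


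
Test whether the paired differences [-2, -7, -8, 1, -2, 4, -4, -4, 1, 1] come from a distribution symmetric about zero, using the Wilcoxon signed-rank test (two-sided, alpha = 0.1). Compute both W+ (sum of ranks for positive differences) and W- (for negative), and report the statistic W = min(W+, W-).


Step 1: Drop any zero differences (none here) and take |d_i|.
|d| = [2, 7, 8, 1, 2, 4, 4, 4, 1, 1]
Step 2: Midrank |d_i| (ties get averaged ranks).
ranks: |2|->4.5, |7|->9, |8|->10, |1|->2, |2|->4.5, |4|->7, |4|->7, |4|->7, |1|->2, |1|->2
Step 3: Attach original signs; sum ranks with positive sign and with negative sign.
W+ = 2 + 7 + 2 + 2 = 13
W- = 4.5 + 9 + 10 + 4.5 + 7 + 7 = 42
(Check: W+ + W- = 55 should equal n(n+1)/2 = 55.)
Step 4: Test statistic W = min(W+, W-) = 13.
Step 5: Ties in |d|, so use the tie-corrected normal approximation.
        E[W] = n(n+1)/4 = 10*11/4 = 27.5.
        Tie groups: |d|=1 (t=3), |d|=2 (t=2), |d|=4 (t=3); sum(t^3 - t) = 54.
        Var[W] = n(n+1)(2n+1)/24 - sum(t^3-t)/48 = 2310/24 - 54/48 = 95.125.
        z = (W - E[W]) / sqrt(Var[W]) = (13 - 27.5) / 9.7532 = -1.4867.
        Two-sided p = 2*Phi(z) = 0.137096.
Step 6: alpha = 0.1. fail to reject H0.

W+ = 13, W- = 42, W = min = 13, p = 0.137096, fail to reject H0.


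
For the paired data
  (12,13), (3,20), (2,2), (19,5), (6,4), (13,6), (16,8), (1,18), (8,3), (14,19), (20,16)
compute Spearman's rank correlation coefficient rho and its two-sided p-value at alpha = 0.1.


Step 1: Rank x and y separately (midranks; no ties here).
rank(x): 12->6, 3->3, 2->2, 19->10, 6->4, 13->7, 16->9, 1->1, 8->5, 14->8, 20->11
rank(y): 13->7, 20->11, 2->1, 5->4, 4->3, 6->5, 8->6, 18->9, 3->2, 19->10, 16->8
Step 2: d_i = R_x(i) - R_y(i); compute d_i^2.
  (6-7)^2=1, (3-11)^2=64, (2-1)^2=1, (10-4)^2=36, (4-3)^2=1, (7-5)^2=4, (9-6)^2=9, (1-9)^2=64, (5-2)^2=9, (8-10)^2=4, (11-8)^2=9
sum(d^2) = 202.
Step 3: rho = 1 - 6*202 / (11*(11^2 - 1)) = 1 - 1212/1320 = 0.081818.
Step 4: Under H0, t = rho * sqrt((n-2)/(1-rho^2)) = 0.2463 ~ t(9).
Step 5: Two-sided p-value from the t-distribution with 9 df = 0.810990.
Step 6: alpha = 0.1. fail to reject H0.

rho = 0.0818, p = 0.810990, fail to reject H0 at alpha = 0.1.


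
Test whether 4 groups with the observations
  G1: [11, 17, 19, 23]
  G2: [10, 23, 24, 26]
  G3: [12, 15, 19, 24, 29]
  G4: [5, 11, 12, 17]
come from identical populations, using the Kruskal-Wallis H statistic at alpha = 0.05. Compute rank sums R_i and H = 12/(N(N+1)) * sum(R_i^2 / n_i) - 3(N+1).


Step 1: Combine all N = 17 observations and assign midranks.
sorted (value, group, rank): (5,G4,1), (10,G2,2), (11,G1,3.5), (11,G4,3.5), (12,G3,5.5), (12,G4,5.5), (15,G3,7), (17,G1,8.5), (17,G4,8.5), (19,G1,10.5), (19,G3,10.5), (23,G1,12.5), (23,G2,12.5), (24,G2,14.5), (24,G3,14.5), (26,G2,16), (29,G3,17)
Step 2: Sum ranks within each group.
R_1 = 35 (n_1 = 4)
R_2 = 45 (n_2 = 4)
R_3 = 54.5 (n_3 = 5)
R_4 = 18.5 (n_4 = 4)
Step 3: H = 12/(N(N+1)) * sum(R_i^2/n_i) - 3(N+1)
     = 12/(17*18) * (35^2/4 + 45^2/4 + 54.5^2/5 + 18.5^2/4) - 3*18
     = 0.039216 * 1492.11 - 54
     = 4.514216.
Step 4: Ties present; correction factor C = 1 - 36/(17^3 - 17) = 0.992647. Corrected H = 4.514216 / 0.992647 = 4.547654.
Step 5: Under H0, H ~ chi^2(3); p-value = 0.208079.
Step 6: alpha = 0.05. fail to reject H0.

H = 4.5477, df = 3, p = 0.208079, fail to reject H0.


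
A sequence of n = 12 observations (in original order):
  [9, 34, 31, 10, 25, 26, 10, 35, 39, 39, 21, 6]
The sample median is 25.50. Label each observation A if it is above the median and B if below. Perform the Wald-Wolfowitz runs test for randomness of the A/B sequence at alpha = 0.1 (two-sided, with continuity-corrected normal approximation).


Step 1: Compute median = 25.50; label A = above, B = below.
Labels in order: BAABBABAAABB  (n_A = 6, n_B = 6)
Step 2: Count runs R = 7.
Step 3: Under H0 (random ordering), E[R] = 2*n_A*n_B/(n_A+n_B) + 1 = 2*6*6/12 + 1 = 7.0000.
        Var[R] = 2*n_A*n_B*(2*n_A*n_B - n_A - n_B) / ((n_A+n_B)^2 * (n_A+n_B-1)) = 4320/1584 = 2.7273.
        SD[R] = 1.6514.
Step 4: R = E[R], so z = 0 with no continuity correction.
Step 5: Two-sided p-value via normal approximation = 2*(1 - Phi(|z|)) = 1.000000.
Step 6: alpha = 0.1. fail to reject H0.

R = 7, z = 0.0000, p = 1.000000, fail to reject H0.


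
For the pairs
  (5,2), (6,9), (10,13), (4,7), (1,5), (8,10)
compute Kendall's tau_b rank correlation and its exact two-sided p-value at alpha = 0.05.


Step 1: Enumerate the 15 unordered pairs (i,j) with i<j and classify each by sign(x_j-x_i) * sign(y_j-y_i).
  (1,2):dx=+1,dy=+7->C; (1,3):dx=+5,dy=+11->C; (1,4):dx=-1,dy=+5->D; (1,5):dx=-4,dy=+3->D
  (1,6):dx=+3,dy=+8->C; (2,3):dx=+4,dy=+4->C; (2,4):dx=-2,dy=-2->C; (2,5):dx=-5,dy=-4->C
  (2,6):dx=+2,dy=+1->C; (3,4):dx=-6,dy=-6->C; (3,5):dx=-9,dy=-8->C; (3,6):dx=-2,dy=-3->C
  (4,5):dx=-3,dy=-2->C; (4,6):dx=+4,dy=+3->C; (5,6):dx=+7,dy=+5->C
Step 2: C = 13, D = 2, total pairs = 15.
Step 3: tau = (C - D)/(n(n-1)/2) = (13 - 2)/15 = 0.733333.
Step 4: Exact two-sided p-value (enumerate n! = 720 permutations of y under H0): p = 0.055556.
Step 5: alpha = 0.05. fail to reject H0.

tau_b = 0.7333 (C=13, D=2), p = 0.055556, fail to reject H0.


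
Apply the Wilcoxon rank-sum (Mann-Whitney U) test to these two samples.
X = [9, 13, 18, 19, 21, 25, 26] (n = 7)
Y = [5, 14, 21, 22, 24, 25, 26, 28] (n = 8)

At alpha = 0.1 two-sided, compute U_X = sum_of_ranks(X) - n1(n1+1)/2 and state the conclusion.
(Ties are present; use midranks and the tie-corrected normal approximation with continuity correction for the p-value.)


Step 1: Combine and sort all 15 observations; assign midranks.
sorted (value, group): (5,Y), (9,X), (13,X), (14,Y), (18,X), (19,X), (21,X), (21,Y), (22,Y), (24,Y), (25,X), (25,Y), (26,X), (26,Y), (28,Y)
ranks: 5->1, 9->2, 13->3, 14->4, 18->5, 19->6, 21->7.5, 21->7.5, 22->9, 24->10, 25->11.5, 25->11.5, 26->13.5, 26->13.5, 28->15
Step 2: Rank sum for X: R1 = 2 + 3 + 5 + 6 + 7.5 + 11.5 + 13.5 = 48.5.
Step 3: U_X = R1 - n1(n1+1)/2 = 48.5 - 7*8/2 = 48.5 - 28 = 20.5.
       U_Y = n1*n2 - U_X = 56 - 20.5 = 35.5.
Step 4: Ties are present, so use the tie-corrected normal approximation (with continuity correction) for the p-value.
Step 5: p-value = 0.416636; compare to alpha = 0.1. fail to reject H0.

U_X = 20.5, p = 0.416636, fail to reject H0 at alpha = 0.1.


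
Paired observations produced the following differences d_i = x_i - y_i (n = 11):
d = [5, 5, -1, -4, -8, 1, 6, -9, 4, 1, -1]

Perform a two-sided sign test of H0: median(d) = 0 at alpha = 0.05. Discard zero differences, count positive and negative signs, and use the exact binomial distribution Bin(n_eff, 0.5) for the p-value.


Step 1: Discard zero differences. Original n = 11; n_eff = number of nonzero differences = 11.
Nonzero differences (with sign): +5, +5, -1, -4, -8, +1, +6, -9, +4, +1, -1
Step 2: Count signs: positive = 6, negative = 5.
Step 3: Under H0: P(positive) = 0.5, so the number of positives S ~ Bin(11, 0.5).
Step 4: Two-sided exact p-value = sum of Bin(11,0.5) probabilities at or below the observed probability = 1.000000.
Step 5: alpha = 0.05. fail to reject H0.

n_eff = 11, pos = 6, neg = 5, p = 1.000000, fail to reject H0.


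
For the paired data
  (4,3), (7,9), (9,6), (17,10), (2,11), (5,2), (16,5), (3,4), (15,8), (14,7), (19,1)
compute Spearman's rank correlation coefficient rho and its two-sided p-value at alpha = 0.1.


Step 1: Rank x and y separately (midranks; no ties here).
rank(x): 4->3, 7->5, 9->6, 17->10, 2->1, 5->4, 16->9, 3->2, 15->8, 14->7, 19->11
rank(y): 3->3, 9->9, 6->6, 10->10, 11->11, 2->2, 5->5, 4->4, 8->8, 7->7, 1->1
Step 2: d_i = R_x(i) - R_y(i); compute d_i^2.
  (3-3)^2=0, (5-9)^2=16, (6-6)^2=0, (10-10)^2=0, (1-11)^2=100, (4-2)^2=4, (9-5)^2=16, (2-4)^2=4, (8-8)^2=0, (7-7)^2=0, (11-1)^2=100
sum(d^2) = 240.
Step 3: rho = 1 - 6*240 / (11*(11^2 - 1)) = 1 - 1440/1320 = -0.090909.
Step 4: Under H0, t = rho * sqrt((n-2)/(1-rho^2)) = -0.2739 ~ t(9).
Step 5: Two-sided p-value from the t-distribution with 9 df = 0.790373.
Step 6: alpha = 0.1. fail to reject H0.

rho = -0.0909, p = 0.790373, fail to reject H0 at alpha = 0.1.


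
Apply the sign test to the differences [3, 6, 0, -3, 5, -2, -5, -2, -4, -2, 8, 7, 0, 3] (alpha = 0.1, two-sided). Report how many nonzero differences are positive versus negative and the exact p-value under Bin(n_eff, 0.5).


Step 1: Discard zero differences. Original n = 14; n_eff = number of nonzero differences = 12.
Nonzero differences (with sign): +3, +6, -3, +5, -2, -5, -2, -4, -2, +8, +7, +3
Step 2: Count signs: positive = 6, negative = 6.
Step 3: Under H0: P(positive) = 0.5, so the number of positives S ~ Bin(12, 0.5).
Step 4: Two-sided exact p-value = sum of Bin(12,0.5) probabilities at or below the observed probability = 1.000000.
Step 5: alpha = 0.1. fail to reject H0.

n_eff = 12, pos = 6, neg = 6, p = 1.000000, fail to reject H0.


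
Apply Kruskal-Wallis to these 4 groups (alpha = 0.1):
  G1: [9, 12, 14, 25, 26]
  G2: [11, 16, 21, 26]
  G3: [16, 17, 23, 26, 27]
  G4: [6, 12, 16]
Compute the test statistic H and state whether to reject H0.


Step 1: Combine all N = 17 observations and assign midranks.
sorted (value, group, rank): (6,G4,1), (9,G1,2), (11,G2,3), (12,G1,4.5), (12,G4,4.5), (14,G1,6), (16,G2,8), (16,G3,8), (16,G4,8), (17,G3,10), (21,G2,11), (23,G3,12), (25,G1,13), (26,G1,15), (26,G2,15), (26,G3,15), (27,G3,17)
Step 2: Sum ranks within each group.
R_1 = 40.5 (n_1 = 5)
R_2 = 37 (n_2 = 4)
R_3 = 62 (n_3 = 5)
R_4 = 13.5 (n_4 = 3)
Step 3: H = 12/(N(N+1)) * sum(R_i^2/n_i) - 3(N+1)
     = 12/(17*18) * (40.5^2/5 + 37^2/4 + 62^2/5 + 13.5^2/3) - 3*18
     = 0.039216 * 1499.85 - 54
     = 4.817647.
Step 4: Ties present; correction factor C = 1 - 54/(17^3 - 17) = 0.988971. Corrected H = 4.817647 / 0.988971 = 4.871375.
Step 5: Under H0, H ~ chi^2(3); p-value = 0.181462.
Step 6: alpha = 0.1. fail to reject H0.

H = 4.8714, df = 3, p = 0.181462, fail to reject H0.


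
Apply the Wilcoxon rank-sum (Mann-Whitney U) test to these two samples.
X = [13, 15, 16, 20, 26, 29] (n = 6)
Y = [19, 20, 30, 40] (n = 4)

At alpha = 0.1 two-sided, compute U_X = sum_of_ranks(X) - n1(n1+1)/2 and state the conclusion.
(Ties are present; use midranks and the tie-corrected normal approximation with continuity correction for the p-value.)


Step 1: Combine and sort all 10 observations; assign midranks.
sorted (value, group): (13,X), (15,X), (16,X), (19,Y), (20,X), (20,Y), (26,X), (29,X), (30,Y), (40,Y)
ranks: 13->1, 15->2, 16->3, 19->4, 20->5.5, 20->5.5, 26->7, 29->8, 30->9, 40->10
Step 2: Rank sum for X: R1 = 1 + 2 + 3 + 5.5 + 7 + 8 = 26.5.
Step 3: U_X = R1 - n1(n1+1)/2 = 26.5 - 6*7/2 = 26.5 - 21 = 5.5.
       U_Y = n1*n2 - U_X = 24 - 5.5 = 18.5.
Step 4: Ties are present, so use the tie-corrected normal approximation (with continuity correction) for the p-value.
Step 5: p-value = 0.199458; compare to alpha = 0.1. fail to reject H0.

U_X = 5.5, p = 0.199458, fail to reject H0 at alpha = 0.1.


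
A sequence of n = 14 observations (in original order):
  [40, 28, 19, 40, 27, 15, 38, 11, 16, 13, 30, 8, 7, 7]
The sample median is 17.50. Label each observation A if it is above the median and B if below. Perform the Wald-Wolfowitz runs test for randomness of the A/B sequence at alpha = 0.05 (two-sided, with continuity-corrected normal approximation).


Step 1: Compute median = 17.50; label A = above, B = below.
Labels in order: AAAAABABBBABBB  (n_A = 7, n_B = 7)
Step 2: Count runs R = 6.
Step 3: Under H0 (random ordering), E[R] = 2*n_A*n_B/(n_A+n_B) + 1 = 2*7*7/14 + 1 = 8.0000.
        Var[R] = 2*n_A*n_B*(2*n_A*n_B - n_A - n_B) / ((n_A+n_B)^2 * (n_A+n_B-1)) = 8232/2548 = 3.2308.
        SD[R] = 1.7974.
Step 4: Continuity-corrected z = (R + 0.5 - E[R]) / SD[R] = (6 + 0.5 - 8.0000) / 1.7974 = -0.8345.
Step 5: Two-sided p-value via normal approximation = 2*(1 - Phi(|z|)) = 0.403986.
Step 6: alpha = 0.05. fail to reject H0.

R = 6, z = -0.8345, p = 0.403986, fail to reject H0.


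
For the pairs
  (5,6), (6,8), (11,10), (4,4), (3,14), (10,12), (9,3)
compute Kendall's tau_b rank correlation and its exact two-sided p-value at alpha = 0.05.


Step 1: Enumerate the 21 unordered pairs (i,j) with i<j and classify each by sign(x_j-x_i) * sign(y_j-y_i).
  (1,2):dx=+1,dy=+2->C; (1,3):dx=+6,dy=+4->C; (1,4):dx=-1,dy=-2->C; (1,5):dx=-2,dy=+8->D
  (1,6):dx=+5,dy=+6->C; (1,7):dx=+4,dy=-3->D; (2,3):dx=+5,dy=+2->C; (2,4):dx=-2,dy=-4->C
  (2,5):dx=-3,dy=+6->D; (2,6):dx=+4,dy=+4->C; (2,7):dx=+3,dy=-5->D; (3,4):dx=-7,dy=-6->C
  (3,5):dx=-8,dy=+4->D; (3,6):dx=-1,dy=+2->D; (3,7):dx=-2,dy=-7->C; (4,5):dx=-1,dy=+10->D
  (4,6):dx=+6,dy=+8->C; (4,7):dx=+5,dy=-1->D; (5,6):dx=+7,dy=-2->D; (5,7):dx=+6,dy=-11->D
  (6,7):dx=-1,dy=-9->C
Step 2: C = 11, D = 10, total pairs = 21.
Step 3: tau = (C - D)/(n(n-1)/2) = (11 - 10)/21 = 0.047619.
Step 4: Exact two-sided p-value (enumerate n! = 5040 permutations of y under H0): p = 1.000000.
Step 5: alpha = 0.05. fail to reject H0.

tau_b = 0.0476 (C=11, D=10), p = 1.000000, fail to reject H0.


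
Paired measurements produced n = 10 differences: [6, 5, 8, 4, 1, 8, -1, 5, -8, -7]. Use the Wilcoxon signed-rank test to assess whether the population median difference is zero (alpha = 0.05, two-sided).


Step 1: Drop any zero differences (none here) and take |d_i|.
|d| = [6, 5, 8, 4, 1, 8, 1, 5, 8, 7]
Step 2: Midrank |d_i| (ties get averaged ranks).
ranks: |6|->6, |5|->4.5, |8|->9, |4|->3, |1|->1.5, |8|->9, |1|->1.5, |5|->4.5, |8|->9, |7|->7
Step 3: Attach original signs; sum ranks with positive sign and with negative sign.
W+ = 6 + 4.5 + 9 + 3 + 1.5 + 9 + 4.5 = 37.5
W- = 1.5 + 9 + 7 = 17.5
(Check: W+ + W- = 55 should equal n(n+1)/2 = 55.)
Step 4: Test statistic W = min(W+, W-) = 17.5.
Step 5: Ties in |d|, so use the tie-corrected normal approximation.
        E[W] = n(n+1)/4 = 10*11/4 = 27.5.
        Tie groups: |d|=1 (t=2), |d|=5 (t=2), |d|=8 (t=3); sum(t^3 - t) = 36.
        Var[W] = n(n+1)(2n+1)/24 - sum(t^3-t)/48 = 2310/24 - 36/48 = 95.5.
        z = (W - E[W]) / sqrt(Var[W]) = (17.5 - 27.5) / 9.7724 = -1.0233.
        Two-sided p = 2*Phi(z) = 0.306171.
Step 6: alpha = 0.05. fail to reject H0.

W+ = 37.5, W- = 17.5, W = min = 17.5, p = 0.306171, fail to reject H0.


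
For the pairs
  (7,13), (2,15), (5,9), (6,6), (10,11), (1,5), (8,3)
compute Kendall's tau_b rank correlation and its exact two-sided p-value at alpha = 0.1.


Step 1: Enumerate the 21 unordered pairs (i,j) with i<j and classify each by sign(x_j-x_i) * sign(y_j-y_i).
  (1,2):dx=-5,dy=+2->D; (1,3):dx=-2,dy=-4->C; (1,4):dx=-1,dy=-7->C; (1,5):dx=+3,dy=-2->D
  (1,6):dx=-6,dy=-8->C; (1,7):dx=+1,dy=-10->D; (2,3):dx=+3,dy=-6->D; (2,4):dx=+4,dy=-9->D
  (2,5):dx=+8,dy=-4->D; (2,6):dx=-1,dy=-10->C; (2,7):dx=+6,dy=-12->D; (3,4):dx=+1,dy=-3->D
  (3,5):dx=+5,dy=+2->C; (3,6):dx=-4,dy=-4->C; (3,7):dx=+3,dy=-6->D; (4,5):dx=+4,dy=+5->C
  (4,6):dx=-5,dy=-1->C; (4,7):dx=+2,dy=-3->D; (5,6):dx=-9,dy=-6->C; (5,7):dx=-2,dy=-8->C
  (6,7):dx=+7,dy=-2->D
Step 2: C = 10, D = 11, total pairs = 21.
Step 3: tau = (C - D)/(n(n-1)/2) = (10 - 11)/21 = -0.047619.
Step 4: Exact two-sided p-value (enumerate n! = 5040 permutations of y under H0): p = 1.000000.
Step 5: alpha = 0.1. fail to reject H0.

tau_b = -0.0476 (C=10, D=11), p = 1.000000, fail to reject H0.
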